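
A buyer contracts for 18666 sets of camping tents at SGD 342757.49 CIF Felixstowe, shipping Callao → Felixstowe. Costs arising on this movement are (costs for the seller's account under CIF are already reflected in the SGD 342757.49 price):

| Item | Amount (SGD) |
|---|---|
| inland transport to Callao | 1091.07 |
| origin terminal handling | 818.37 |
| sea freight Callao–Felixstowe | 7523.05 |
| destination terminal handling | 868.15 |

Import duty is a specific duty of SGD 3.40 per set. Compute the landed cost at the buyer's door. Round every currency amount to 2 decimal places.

CIF: the seller pays costs through ocean freight and marine insurance to the destination port.
Already in the invoice (seller's account under CIF): inland to port, origin terminal, freight — exclude.
The CIF price already equals the CIF value: 342757.49
Import duty = 18666 × 3.40 = 63464.40
Buyer bears: destination terminal 868.15 + duty 63464.40 = 64332.55
Landed cost = invoice 342757.49 + 64332.55 = 407090.04

Total landed cost: SGD 407090.04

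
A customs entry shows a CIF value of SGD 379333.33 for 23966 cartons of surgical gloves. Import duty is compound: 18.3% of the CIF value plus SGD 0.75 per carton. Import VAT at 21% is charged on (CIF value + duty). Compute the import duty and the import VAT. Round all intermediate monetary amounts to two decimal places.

Import duty: SGD 87392.50; import VAT: SGD 98012.42

Ad valorem component: 379333.33 × 18.3% = 69418.00
Specific component: 23966 × 0.75 = 17974.50
Import duty = 69418.00 + 17974.50 = 87392.50
VAT base = CIF + duty = 379333.33 + 87392.50 = 466725.83
Import VAT = 466725.83 × 21% = 98012.42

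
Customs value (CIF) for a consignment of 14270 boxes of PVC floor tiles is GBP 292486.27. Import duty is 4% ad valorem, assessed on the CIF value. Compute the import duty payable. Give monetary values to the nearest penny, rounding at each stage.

Import duty = 292486.27 × 4% = 11699.45

Import duty: GBP 11699.45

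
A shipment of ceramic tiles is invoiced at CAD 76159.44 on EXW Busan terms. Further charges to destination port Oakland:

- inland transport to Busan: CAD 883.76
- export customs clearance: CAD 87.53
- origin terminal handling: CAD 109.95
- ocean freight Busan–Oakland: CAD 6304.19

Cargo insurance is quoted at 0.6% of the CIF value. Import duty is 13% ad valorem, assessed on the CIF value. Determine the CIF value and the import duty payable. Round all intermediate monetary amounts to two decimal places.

Let C be the CIF value. C = EXW price + pre-shipment costs + freight + 0.6% × C
C − 0.6% × C = 76159.44 + 883.76 + 87.53 + 109.95 + 6304.19
0.994 × C = 83544.87
C = 83544.87 / 0.994 = 84049.16
Insurance premium = 0.6% × 84049.16 = 504.29
Import duty = 84049.16 × 13% = 10926.39

CIF value: CAD 84049.16; import duty: CAD 10926.39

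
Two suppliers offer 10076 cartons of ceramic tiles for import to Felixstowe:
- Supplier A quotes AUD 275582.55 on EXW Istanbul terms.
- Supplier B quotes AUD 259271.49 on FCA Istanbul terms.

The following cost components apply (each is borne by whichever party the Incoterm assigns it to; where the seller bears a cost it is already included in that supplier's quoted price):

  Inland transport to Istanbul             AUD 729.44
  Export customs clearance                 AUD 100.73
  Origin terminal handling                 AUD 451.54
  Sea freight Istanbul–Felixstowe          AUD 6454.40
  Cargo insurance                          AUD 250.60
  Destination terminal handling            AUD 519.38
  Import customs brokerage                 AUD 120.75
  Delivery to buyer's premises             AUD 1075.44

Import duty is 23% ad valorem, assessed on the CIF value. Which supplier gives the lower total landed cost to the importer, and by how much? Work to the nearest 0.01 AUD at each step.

Supplier A (EXW):
CIF value = EXW price + inland to port + export clearance + origin terminal + freight + insurance = 275582.55 + 729.44 + 100.73 + 451.54 + 6454.40 + 250.60 = 283569.26
Import duty = 283569.26 × 23% = 65220.93
Buyer bears (A): 729.44 + 100.73 + 451.54 + 6454.40 + 250.60 + 519.38 + 120.75 + 1075.44 = 9702.28
Landed cost (A) = invoice 275582.55 + 9702.28 + duty 65220.93 = 350505.76
Supplier B (FCA):
CIF value = FCA price + origin terminal + freight + insurance = 259271.49 + 451.54 + 6454.40 + 250.60 = 266428.03
Import duty = 266428.03 × 23% = 61278.45
Buyer bears (B): 451.54 + 6454.40 + 250.60 + 519.38 + 120.75 + 1075.44 = 8872.11
Landed cost (B) = invoice 259271.49 + 8872.11 + duty 61278.45 = 329422.05
Difference = |350505.76 − 329422.05| = 21083.71

Supplier B is cheaper by AUD 21083.71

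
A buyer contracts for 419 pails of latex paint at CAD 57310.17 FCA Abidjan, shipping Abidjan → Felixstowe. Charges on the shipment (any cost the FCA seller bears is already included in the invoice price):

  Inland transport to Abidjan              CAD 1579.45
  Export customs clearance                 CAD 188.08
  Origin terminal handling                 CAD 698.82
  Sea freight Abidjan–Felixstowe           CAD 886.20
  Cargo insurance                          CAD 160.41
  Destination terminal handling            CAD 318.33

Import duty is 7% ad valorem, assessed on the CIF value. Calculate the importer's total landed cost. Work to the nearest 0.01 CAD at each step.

FCA: the seller delivers export-cleared goods to the carrier; the buyer bears costs from that point.
Already in the invoice (seller's account under FCA): inland to port, export clearance — exclude.
CIF value = FCA price + origin terminal + freight + insurance = 57310.17 + 698.82 + 886.20 + 160.41 = 59055.60
Import duty = 59055.60 × 7% = 4133.89
Buyer bears: origin terminal 698.82 + freight 886.20 + insurance 160.41 + destination terminal 318.33 + duty 4133.89 = 6197.65
Landed cost = invoice 57310.17 + 6197.65 = 63507.82

Total landed cost: CAD 63507.82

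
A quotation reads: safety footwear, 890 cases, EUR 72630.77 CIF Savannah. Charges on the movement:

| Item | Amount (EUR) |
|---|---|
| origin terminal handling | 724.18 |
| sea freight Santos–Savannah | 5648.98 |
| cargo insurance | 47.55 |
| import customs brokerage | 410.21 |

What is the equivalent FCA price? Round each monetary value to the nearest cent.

FCA price: EUR 66210.06

Not relevant to the conversion: brokerage — on the buyer under both terms; not part of either seller's price.
From CIF to FCA, the seller no longer bears: origin terminal, freight, insurance.
FCA price = 72630.77 − 724.18 − 5648.98 − 47.55 = 66210.06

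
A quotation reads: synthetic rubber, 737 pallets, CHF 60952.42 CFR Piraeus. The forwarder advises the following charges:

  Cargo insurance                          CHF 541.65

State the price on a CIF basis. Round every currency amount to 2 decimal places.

CIF price: CHF 61494.07

From CFR to CIF, the seller additionally bears: insurance.
CIF price = 60952.42 + 541.65 = 61494.07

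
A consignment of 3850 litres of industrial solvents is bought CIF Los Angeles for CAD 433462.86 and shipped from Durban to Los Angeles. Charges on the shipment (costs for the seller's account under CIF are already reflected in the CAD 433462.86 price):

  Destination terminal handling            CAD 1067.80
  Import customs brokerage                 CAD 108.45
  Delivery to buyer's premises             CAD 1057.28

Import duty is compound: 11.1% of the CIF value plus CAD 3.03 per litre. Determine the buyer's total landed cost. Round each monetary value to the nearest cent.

CIF: the seller pays costs through ocean freight and marine insurance to the destination port.
The CIF price already equals the CIF value: 433462.86
Ad valorem component: 433462.86 × 11.1% = 48114.38
Specific component: 3850 × 3.03 = 11665.50
Import duty = 48114.38 + 11665.50 = 59779.88
Buyer bears: destination terminal 1067.80 + brokerage 108.45 + delivery 1057.28 + duty 59779.88 = 62013.41
Landed cost = invoice 433462.86 + 62013.41 = 495476.27

Total landed cost: CAD 495476.27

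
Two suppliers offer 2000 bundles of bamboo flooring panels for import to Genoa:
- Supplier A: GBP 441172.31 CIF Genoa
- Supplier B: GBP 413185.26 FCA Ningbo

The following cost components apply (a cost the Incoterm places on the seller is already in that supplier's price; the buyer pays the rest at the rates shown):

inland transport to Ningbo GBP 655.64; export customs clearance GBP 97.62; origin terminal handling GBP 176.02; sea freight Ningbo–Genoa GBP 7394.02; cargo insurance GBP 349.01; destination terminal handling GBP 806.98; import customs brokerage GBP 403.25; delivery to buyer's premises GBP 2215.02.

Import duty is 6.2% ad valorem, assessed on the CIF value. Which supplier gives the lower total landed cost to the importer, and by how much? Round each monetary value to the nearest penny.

Supplier B is cheaper by GBP 21312.21

Supplier A (CIF):
The CIF price already equals the CIF value: 441172.31
Import duty = 441172.31 × 6.2% = 27352.68
Buyer bears (A): 806.98 + 403.25 + 2215.02 = 3425.25
Landed cost (A) = invoice 441172.31 + 3425.25 + duty 27352.68 = 471950.24
Supplier B (FCA):
CIF value = FCA price + origin terminal + freight + insurance = 413185.26 + 176.02 + 7394.02 + 349.01 = 421104.31
Import duty = 421104.31 × 6.2% = 26108.47
Buyer bears (B): 176.02 + 7394.02 + 349.01 + 806.98 + 403.25 + 2215.02 = 11344.30
Landed cost (B) = invoice 413185.26 + 11344.30 + duty 26108.47 = 450638.03
Difference = |471950.24 − 450638.03| = 21312.21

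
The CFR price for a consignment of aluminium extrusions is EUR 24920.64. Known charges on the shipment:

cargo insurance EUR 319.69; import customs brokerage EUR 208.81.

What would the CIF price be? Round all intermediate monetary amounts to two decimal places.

Not relevant to the conversion: brokerage — on the buyer under both terms; not part of either seller's price.
From CFR to CIF, the seller additionally bears: insurance.
CIF price = 24920.64 + 319.69 = 25240.33

CIF price: EUR 25240.33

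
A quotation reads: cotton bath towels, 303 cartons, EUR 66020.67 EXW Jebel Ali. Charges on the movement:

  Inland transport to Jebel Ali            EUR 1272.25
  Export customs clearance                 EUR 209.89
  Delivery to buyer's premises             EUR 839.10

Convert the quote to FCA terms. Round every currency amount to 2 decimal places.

Not relevant to the conversion: delivery — on the buyer under both terms; not part of either seller's price.
From EXW to FCA, the seller additionally bears: inland to port, export clearance.
FCA price = 66020.67 + 1272.25 + 209.89 = 67502.81

FCA price: EUR 67502.81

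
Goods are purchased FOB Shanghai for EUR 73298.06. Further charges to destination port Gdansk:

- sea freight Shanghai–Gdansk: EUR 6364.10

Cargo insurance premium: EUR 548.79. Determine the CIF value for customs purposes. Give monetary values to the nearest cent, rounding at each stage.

CIF value: EUR 80210.95

CIF = FOB price + freight + insurance
CIF = 73298.06 + 6364.10 + 548.79 = 80210.95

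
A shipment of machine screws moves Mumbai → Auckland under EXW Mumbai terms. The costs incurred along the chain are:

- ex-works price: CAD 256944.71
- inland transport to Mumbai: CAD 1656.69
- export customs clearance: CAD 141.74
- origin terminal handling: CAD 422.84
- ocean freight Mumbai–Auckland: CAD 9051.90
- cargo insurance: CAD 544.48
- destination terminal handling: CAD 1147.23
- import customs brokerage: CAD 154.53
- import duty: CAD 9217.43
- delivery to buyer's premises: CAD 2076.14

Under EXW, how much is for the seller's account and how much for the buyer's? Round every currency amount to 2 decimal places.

EXW: the seller makes goods available at their premises; the buyer bears all onward costs.
Seller's account: goods 256944.71 = 256944.71
Buyer's account: inland to port 1656.69 + export clearance 141.74 + origin terminal 422.84 + freight 9051.90 + insurance 544.48 + destination terminal 1147.23 + brokerage 154.53 + duty 9217.43 + delivery 2076.14 = 24412.98

Seller: CAD 256944.71; buyer: CAD 24412.98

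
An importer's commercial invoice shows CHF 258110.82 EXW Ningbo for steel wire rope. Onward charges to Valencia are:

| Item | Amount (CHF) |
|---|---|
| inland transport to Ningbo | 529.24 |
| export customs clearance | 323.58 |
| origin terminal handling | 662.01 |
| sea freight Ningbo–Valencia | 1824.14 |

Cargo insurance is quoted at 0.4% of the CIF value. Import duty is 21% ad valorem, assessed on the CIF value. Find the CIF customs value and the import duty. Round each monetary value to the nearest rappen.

CIF value: CHF 262499.79; import duty: CHF 55124.96

Let C be the CIF value. C = EXW price + pre-shipment costs + freight + 0.4% × C
C − 0.4% × C = 258110.82 + 529.24 + 323.58 + 662.01 + 1824.14
0.996 × C = 261449.79
C = 261449.79 / 0.996 = 262499.79
Insurance premium = 0.4% × 262499.79 = 1050.00
Import duty = 262499.79 × 21% = 55124.96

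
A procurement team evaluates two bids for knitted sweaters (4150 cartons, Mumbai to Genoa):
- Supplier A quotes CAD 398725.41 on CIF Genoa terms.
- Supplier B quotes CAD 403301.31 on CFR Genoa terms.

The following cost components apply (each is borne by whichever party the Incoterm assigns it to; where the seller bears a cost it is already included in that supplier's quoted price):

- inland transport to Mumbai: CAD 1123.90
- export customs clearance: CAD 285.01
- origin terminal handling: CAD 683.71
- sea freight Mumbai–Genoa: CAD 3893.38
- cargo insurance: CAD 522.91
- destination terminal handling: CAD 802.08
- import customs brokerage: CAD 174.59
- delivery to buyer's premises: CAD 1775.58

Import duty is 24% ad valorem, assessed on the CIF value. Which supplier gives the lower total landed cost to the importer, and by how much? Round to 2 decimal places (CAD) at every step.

Supplier A is cheaper by CAD 6322.52

Supplier A (CIF):
The CIF price already equals the CIF value: 398725.41
Import duty = 398725.41 × 24% = 95694.10
Buyer bears (A): 802.08 + 174.59 + 1775.58 = 2752.25
Landed cost (A) = invoice 398725.41 + 2752.25 + duty 95694.10 = 497171.76
Supplier B (CFR):
CIF value = CFR price + insurance = 403301.31 + 522.91 = 403824.22
Import duty = 403824.22 × 24% = 96917.81
Buyer bears (B): 522.91 + 802.08 + 174.59 + 1775.58 = 3275.16
Landed cost (B) = invoice 403301.31 + 3275.16 + duty 96917.81 = 503494.28
Difference = |497171.76 − 503494.28| = 6322.52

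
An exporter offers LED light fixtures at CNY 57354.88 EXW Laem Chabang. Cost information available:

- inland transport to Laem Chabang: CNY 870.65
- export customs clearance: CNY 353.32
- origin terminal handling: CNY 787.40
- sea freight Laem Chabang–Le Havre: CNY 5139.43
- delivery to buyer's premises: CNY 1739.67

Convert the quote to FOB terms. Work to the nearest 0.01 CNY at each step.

Not relevant to the conversion: freight, delivery — on the buyer under both terms; not part of either seller's price.
From EXW to FOB, the seller additionally bears: inland to port, export clearance, origin terminal.
FOB price = 57354.88 + 870.65 + 353.32 + 787.40 = 59366.25

FOB price: CNY 59366.25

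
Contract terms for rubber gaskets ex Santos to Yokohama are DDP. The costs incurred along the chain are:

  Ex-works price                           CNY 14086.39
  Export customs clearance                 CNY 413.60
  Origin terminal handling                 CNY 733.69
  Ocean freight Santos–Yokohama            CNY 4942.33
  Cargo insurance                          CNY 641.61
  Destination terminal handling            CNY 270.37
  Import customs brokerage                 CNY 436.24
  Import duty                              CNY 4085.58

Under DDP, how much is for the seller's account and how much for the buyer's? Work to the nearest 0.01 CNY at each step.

Seller: CNY 25609.81; buyer: CNY 0.00

DDP: the seller bears all costs including import duty.
Seller's account: goods 14086.39 + export clearance 413.60 + origin terminal 733.69 + freight 4942.33 + insurance 641.61 + destination terminal 270.37 + brokerage 436.24 + duty 4085.58 = 25609.81
Buyer's account: 0.00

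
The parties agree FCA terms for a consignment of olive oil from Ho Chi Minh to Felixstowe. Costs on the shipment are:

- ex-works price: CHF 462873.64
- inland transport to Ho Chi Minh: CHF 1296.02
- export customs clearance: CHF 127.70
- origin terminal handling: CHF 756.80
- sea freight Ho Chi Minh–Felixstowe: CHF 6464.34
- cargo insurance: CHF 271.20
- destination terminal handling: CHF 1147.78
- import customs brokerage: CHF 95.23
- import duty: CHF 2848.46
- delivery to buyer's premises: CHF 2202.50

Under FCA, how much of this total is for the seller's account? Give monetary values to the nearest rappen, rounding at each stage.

FCA: the seller delivers export-cleared goods to the carrier; the buyer bears costs from that point.
Seller's account: goods 462873.64 + inland to port 1296.02 + export clearance 127.70 = 464297.36
Buyer's account: origin terminal 756.80 + freight 6464.34 + insurance 271.20 + destination terminal 1147.78 + brokerage 95.23 + duty 2848.46 + delivery 2202.50 = 13786.31

Seller's account: CHF 464297.36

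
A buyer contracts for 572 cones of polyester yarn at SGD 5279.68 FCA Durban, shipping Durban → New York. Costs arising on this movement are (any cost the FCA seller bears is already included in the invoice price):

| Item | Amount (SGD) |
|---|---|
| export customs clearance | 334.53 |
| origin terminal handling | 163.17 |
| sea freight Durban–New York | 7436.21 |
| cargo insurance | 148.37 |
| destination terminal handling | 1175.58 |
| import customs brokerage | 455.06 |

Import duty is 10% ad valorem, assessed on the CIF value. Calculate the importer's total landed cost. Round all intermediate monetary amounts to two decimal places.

Total landed cost: SGD 15960.81

FCA: the seller delivers export-cleared goods to the carrier; the buyer bears costs from that point.
Already in the invoice (seller's account under FCA): export clearance — exclude.
CIF value = FCA price + origin terminal + freight + insurance = 5279.68 + 163.17 + 7436.21 + 148.37 = 13027.43
Import duty = 13027.43 × 10% = 1302.74
Buyer bears: origin terminal 163.17 + freight 7436.21 + insurance 148.37 + destination terminal 1175.58 + brokerage 455.06 + duty 1302.74 = 10681.13
Landed cost = invoice 5279.68 + 10681.13 = 15960.81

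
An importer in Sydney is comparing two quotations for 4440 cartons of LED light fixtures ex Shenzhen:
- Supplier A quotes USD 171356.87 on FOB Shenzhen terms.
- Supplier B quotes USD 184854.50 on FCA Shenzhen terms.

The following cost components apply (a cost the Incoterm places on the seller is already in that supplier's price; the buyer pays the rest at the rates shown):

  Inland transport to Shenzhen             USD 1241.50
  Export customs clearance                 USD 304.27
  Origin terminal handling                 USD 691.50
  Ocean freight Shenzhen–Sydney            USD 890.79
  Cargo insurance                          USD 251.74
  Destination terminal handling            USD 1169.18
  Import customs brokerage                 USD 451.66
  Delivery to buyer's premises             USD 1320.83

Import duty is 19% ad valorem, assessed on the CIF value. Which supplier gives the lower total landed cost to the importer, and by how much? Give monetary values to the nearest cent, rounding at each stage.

Supplier A is cheaper by USD 16885.06

Supplier A (FOB):
CIF value = FOB price + freight + insurance = 171356.87 + 890.79 + 251.74 = 172499.40
Import duty = 172499.40 × 19% = 32774.89
Buyer bears (A): 890.79 + 251.74 + 1169.18 + 451.66 + 1320.83 = 4084.20
Landed cost (A) = invoice 171356.87 + 4084.20 + duty 32774.89 = 208215.96
Supplier B (FCA):
CIF value = FCA price + origin terminal + freight + insurance = 184854.50 + 691.50 + 890.79 + 251.74 = 186688.53
Import duty = 186688.53 × 19% = 35470.82
Buyer bears (B): 691.50 + 890.79 + 251.74 + 1169.18 + 451.66 + 1320.83 = 4775.70
Landed cost (B) = invoice 184854.50 + 4775.70 + duty 35470.82 = 225101.02
Difference = |208215.96 − 225101.02| = 16885.06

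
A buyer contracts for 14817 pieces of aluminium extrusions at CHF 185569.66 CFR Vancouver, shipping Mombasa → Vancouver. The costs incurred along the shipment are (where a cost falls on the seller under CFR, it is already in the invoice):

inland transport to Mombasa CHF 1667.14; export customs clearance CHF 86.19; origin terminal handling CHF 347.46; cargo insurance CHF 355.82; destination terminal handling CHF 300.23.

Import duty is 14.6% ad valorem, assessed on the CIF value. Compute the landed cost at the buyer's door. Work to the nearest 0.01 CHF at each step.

CFR: the seller pays costs through ocean freight to the destination port, but not insurance.
Already in the invoice (seller's account under CFR): inland to port, export clearance, origin terminal — exclude.
CIF value = CFR price + insurance = 185569.66 + 355.82 = 185925.48
Import duty = 185925.48 × 14.6% = 27145.12
Buyer bears: insurance 355.82 + destination terminal 300.23 + duty 27145.12 = 27801.17
Landed cost = invoice 185569.66 + 27801.17 = 213370.83

Total landed cost: CHF 213370.83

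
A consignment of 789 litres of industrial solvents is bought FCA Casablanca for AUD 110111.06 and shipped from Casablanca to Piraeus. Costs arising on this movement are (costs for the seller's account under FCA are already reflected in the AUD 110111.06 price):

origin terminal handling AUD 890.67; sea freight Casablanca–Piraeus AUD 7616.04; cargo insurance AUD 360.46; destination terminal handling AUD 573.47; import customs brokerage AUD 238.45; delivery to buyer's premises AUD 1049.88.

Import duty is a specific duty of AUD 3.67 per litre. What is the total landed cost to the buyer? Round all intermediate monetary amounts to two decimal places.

FCA: the seller delivers export-cleared goods to the carrier; the buyer bears costs from that point.
CIF value = FCA price + origin terminal + freight + insurance = 110111.06 + 890.67 + 7616.04 + 360.46 = 118978.23
Import duty = 789 × 3.67 = 2895.63
Buyer bears: origin terminal 890.67 + freight 7616.04 + insurance 360.46 + destination terminal 573.47 + brokerage 238.45 + delivery 1049.88 + duty 2895.63 = 13624.60
Landed cost = invoice 110111.06 + 13624.60 = 123735.66

Total landed cost: AUD 123735.66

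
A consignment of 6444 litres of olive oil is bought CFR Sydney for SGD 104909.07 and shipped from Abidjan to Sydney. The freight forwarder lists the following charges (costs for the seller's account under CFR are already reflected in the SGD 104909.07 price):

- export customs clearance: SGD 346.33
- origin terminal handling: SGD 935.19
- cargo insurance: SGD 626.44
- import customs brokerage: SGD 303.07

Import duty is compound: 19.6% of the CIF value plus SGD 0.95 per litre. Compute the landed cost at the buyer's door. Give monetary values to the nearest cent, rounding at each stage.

Total landed cost: SGD 132645.34

CFR: the seller pays costs through ocean freight to the destination port, but not insurance.
Already in the invoice (seller's account under CFR): export clearance, origin terminal — exclude.
CIF value = CFR price + insurance = 104909.07 + 626.44 = 105535.51
Ad valorem component: 105535.51 × 19.6% = 20684.96
Specific component: 6444 × 0.95 = 6121.80
Import duty = 20684.96 + 6121.80 = 26806.76
Buyer bears: insurance 626.44 + brokerage 303.07 + duty 26806.76 = 27736.27
Landed cost = invoice 104909.07 + 27736.27 = 132645.34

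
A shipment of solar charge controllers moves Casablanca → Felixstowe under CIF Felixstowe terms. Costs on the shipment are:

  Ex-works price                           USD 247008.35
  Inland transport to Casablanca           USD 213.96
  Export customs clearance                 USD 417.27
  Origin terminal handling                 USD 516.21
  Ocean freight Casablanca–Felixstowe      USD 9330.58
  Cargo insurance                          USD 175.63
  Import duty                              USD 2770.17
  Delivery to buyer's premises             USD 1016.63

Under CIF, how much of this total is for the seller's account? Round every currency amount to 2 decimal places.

Seller's account: USD 257662.00

CIF: the seller pays costs through ocean freight and marine insurance to the destination port.
Seller's account: goods 247008.35 + inland to port 213.96 + export clearance 417.27 + origin terminal 516.21 + freight 9330.58 + insurance 175.63 = 257662.00
Buyer's account: duty 2770.17 + delivery 1016.63 = 3786.80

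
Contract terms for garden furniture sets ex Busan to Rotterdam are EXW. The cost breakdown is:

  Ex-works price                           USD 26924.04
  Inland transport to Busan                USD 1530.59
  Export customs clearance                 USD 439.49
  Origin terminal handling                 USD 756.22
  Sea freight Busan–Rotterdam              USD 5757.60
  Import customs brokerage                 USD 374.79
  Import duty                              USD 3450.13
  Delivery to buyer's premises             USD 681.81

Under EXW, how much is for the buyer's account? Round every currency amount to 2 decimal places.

EXW: the seller makes goods available at their premises; the buyer bears all onward costs.
Seller's account: goods 26924.04 = 26924.04
Buyer's account: inland to port 1530.59 + export clearance 439.49 + origin terminal 756.22 + freight 5757.60 + brokerage 374.79 + duty 3450.13 + delivery 681.81 = 12990.63

Buyer's account: USD 12990.63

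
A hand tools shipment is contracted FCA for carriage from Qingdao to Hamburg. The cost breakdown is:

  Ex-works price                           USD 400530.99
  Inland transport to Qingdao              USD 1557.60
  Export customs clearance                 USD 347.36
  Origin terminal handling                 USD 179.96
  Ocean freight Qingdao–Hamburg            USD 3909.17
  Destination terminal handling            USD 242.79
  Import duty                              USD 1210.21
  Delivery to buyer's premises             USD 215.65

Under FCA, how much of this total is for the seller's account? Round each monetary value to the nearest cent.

Seller's account: USD 402435.95

FCA: the seller delivers export-cleared goods to the carrier; the buyer bears costs from that point.
Seller's account: goods 400530.99 + inland to port 1557.60 + export clearance 347.36 = 402435.95
Buyer's account: origin terminal 179.96 + freight 3909.17 + destination terminal 242.79 + duty 1210.21 + delivery 215.65 = 5757.78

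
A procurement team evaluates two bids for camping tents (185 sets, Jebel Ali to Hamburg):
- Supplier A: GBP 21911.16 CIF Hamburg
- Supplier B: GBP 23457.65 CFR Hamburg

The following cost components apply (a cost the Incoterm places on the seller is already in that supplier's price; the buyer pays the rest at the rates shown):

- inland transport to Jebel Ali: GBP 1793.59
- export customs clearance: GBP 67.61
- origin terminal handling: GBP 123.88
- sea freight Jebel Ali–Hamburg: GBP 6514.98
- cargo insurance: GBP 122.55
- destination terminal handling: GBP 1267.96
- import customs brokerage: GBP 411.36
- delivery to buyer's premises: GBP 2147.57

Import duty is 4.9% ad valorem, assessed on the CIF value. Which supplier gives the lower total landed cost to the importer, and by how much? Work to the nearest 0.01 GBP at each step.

Supplier A is cheaper by GBP 1750.82

Supplier A (CIF):
The CIF price already equals the CIF value: 21911.16
Import duty = 21911.16 × 4.9% = 1073.65
Buyer bears (A): 1267.96 + 411.36 + 2147.57 = 3826.89
Landed cost (A) = invoice 21911.16 + 3826.89 + duty 1073.65 = 26811.70
Supplier B (CFR):
CIF value = CFR price + insurance = 23457.65 + 122.55 = 23580.20
Import duty = 23580.20 × 4.9% = 1155.43
Buyer bears (B): 122.55 + 1267.96 + 411.36 + 2147.57 = 3949.44
Landed cost (B) = invoice 23457.65 + 3949.44 + duty 1155.43 = 28562.52
Difference = |26811.70 − 28562.52| = 1750.82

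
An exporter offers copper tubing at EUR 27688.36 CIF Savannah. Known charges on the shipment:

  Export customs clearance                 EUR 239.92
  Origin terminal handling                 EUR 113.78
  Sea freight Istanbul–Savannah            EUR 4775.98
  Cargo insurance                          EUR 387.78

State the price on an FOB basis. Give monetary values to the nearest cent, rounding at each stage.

Not relevant to the conversion: export clearance, origin terminal — on the seller under both CIF and FOB; already in the CIF price and stays in the FOB price.
From CIF to FOB, the seller no longer bears: freight, insurance.
FOB price = 27688.36 − 4775.98 − 387.78 = 22524.60

FOB price: EUR 22524.60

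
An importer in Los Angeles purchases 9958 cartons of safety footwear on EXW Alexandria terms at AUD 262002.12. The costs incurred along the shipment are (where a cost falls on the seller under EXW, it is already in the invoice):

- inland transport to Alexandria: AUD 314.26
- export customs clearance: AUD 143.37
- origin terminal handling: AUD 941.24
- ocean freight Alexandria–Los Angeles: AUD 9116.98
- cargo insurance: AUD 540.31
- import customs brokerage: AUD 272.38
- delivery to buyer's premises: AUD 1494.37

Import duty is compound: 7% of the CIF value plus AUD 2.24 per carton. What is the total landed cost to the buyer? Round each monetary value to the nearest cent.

EXW: the seller makes goods available at their premises; the buyer bears all onward costs.
CIF value = EXW price + inland to port + export clearance + origin terminal + freight + insurance = 262002.12 + 314.26 + 143.37 + 941.24 + 9116.98 + 540.31 = 273058.28
Ad valorem component: 273058.28 × 7% = 19114.08
Specific component: 9958 × 2.24 = 22305.92
Import duty = 19114.08 + 22305.92 = 41420.00
Buyer bears: inland to port 314.26 + export clearance 143.37 + origin terminal 941.24 + freight 9116.98 + insurance 540.31 + brokerage 272.38 + delivery 1494.37 + duty 41420.00 = 54242.91
Landed cost = invoice 262002.12 + 54242.91 = 316245.03

Total landed cost: AUD 316245.03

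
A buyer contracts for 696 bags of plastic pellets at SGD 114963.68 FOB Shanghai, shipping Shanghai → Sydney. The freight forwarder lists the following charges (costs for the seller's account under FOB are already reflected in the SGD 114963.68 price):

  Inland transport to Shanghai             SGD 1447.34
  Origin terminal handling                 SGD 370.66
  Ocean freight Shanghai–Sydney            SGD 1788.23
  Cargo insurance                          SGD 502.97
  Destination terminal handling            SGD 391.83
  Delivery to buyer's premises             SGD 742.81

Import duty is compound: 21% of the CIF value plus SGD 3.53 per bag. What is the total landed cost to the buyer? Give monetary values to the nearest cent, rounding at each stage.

FOB: the seller bears costs until goods are on board at the origin port; the buyer bears freight, insurance and all costs thereafter.
Already in the invoice (seller's account under FOB): inland to port, origin terminal — exclude.
CIF value = FOB price + freight + insurance = 114963.68 + 1788.23 + 502.97 = 117254.88
Ad valorem component: 117254.88 × 21% = 24623.52
Specific component: 696 × 3.53 = 2456.88
Import duty = 24623.52 + 2456.88 = 27080.40
Buyer bears: freight 1788.23 + insurance 502.97 + destination terminal 391.83 + delivery 742.81 + duty 27080.40 = 30506.24
Landed cost = invoice 114963.68 + 30506.24 = 145469.92

Total landed cost: SGD 145469.92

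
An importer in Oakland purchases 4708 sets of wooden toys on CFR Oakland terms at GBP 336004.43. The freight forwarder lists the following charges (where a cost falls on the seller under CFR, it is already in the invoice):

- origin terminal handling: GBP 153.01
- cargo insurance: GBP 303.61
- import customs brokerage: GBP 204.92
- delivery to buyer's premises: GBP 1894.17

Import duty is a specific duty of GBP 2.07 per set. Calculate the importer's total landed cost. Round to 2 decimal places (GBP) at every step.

CFR: the seller pays costs through ocean freight to the destination port, but not insurance.
Already in the invoice (seller's account under CFR): origin terminal — exclude.
CIF value = CFR price + insurance = 336004.43 + 303.61 = 336308.04
Import duty = 4708 × 2.07 = 9745.56
Buyer bears: insurance 303.61 + brokerage 204.92 + delivery 1894.17 + duty 9745.56 = 12148.26
Landed cost = invoice 336004.43 + 12148.26 = 348152.69

Total landed cost: GBP 348152.69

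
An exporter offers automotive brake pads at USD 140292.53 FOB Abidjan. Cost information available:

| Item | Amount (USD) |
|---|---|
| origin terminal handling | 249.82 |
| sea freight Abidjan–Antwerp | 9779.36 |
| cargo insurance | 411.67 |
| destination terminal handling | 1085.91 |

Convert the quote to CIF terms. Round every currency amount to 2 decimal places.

CIF price: USD 150483.56

Not relevant to the conversion: origin terminal — on the seller under both FOB and CIF; already in the FOB price and stays in the CIF price. destination terminal — on the buyer under both terms; not part of either seller's price.
From FOB to CIF, the seller additionally bears: freight, insurance.
CIF price = 140292.53 + 9779.36 + 411.67 = 150483.56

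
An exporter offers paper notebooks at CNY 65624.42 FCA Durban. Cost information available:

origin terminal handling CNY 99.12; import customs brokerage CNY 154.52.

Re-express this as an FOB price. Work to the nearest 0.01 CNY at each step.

Not relevant to the conversion: brokerage — on the buyer under both terms; not part of either seller's price.
From FCA to FOB, the seller additionally bears: origin terminal.
FOB price = 65624.42 + 99.12 = 65723.54

FOB price: CNY 65723.54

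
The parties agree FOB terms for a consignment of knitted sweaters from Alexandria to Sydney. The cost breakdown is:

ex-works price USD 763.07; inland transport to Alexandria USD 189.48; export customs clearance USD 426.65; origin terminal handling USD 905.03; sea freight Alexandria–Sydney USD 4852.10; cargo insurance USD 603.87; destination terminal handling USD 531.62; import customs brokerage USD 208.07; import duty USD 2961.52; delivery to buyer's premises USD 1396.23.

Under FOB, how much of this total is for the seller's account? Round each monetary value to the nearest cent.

Seller's account: USD 2284.23

FOB: the seller bears costs until goods are on board at the origin port; the buyer bears freight, insurance and all costs thereafter.
Seller's account: goods 763.07 + inland to port 189.48 + export clearance 426.65 + origin terminal 905.03 = 2284.23
Buyer's account: freight 4852.10 + insurance 603.87 + destination terminal 531.62 + brokerage 208.07 + duty 2961.52 + delivery 1396.23 = 10553.41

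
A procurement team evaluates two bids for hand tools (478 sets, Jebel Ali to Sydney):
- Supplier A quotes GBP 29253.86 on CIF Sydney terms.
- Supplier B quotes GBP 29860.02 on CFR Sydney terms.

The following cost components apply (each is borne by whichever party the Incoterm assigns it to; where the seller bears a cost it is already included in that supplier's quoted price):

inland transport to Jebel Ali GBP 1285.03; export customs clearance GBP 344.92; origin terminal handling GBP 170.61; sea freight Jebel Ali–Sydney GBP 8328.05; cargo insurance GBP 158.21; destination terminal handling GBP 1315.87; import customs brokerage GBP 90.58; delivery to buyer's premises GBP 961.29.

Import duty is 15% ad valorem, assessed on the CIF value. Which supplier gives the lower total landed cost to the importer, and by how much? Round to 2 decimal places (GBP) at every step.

Supplier A (CIF):
The CIF price already equals the CIF value: 29253.86
Import duty = 29253.86 × 15% = 4388.08
Buyer bears (A): 1315.87 + 90.58 + 961.29 = 2367.74
Landed cost (A) = invoice 29253.86 + 2367.74 + duty 4388.08 = 36009.68
Supplier B (CFR):
CIF value = CFR price + insurance = 29860.02 + 158.21 = 30018.23
Import duty = 30018.23 × 15% = 4502.73
Buyer bears (B): 158.21 + 1315.87 + 90.58 + 961.29 = 2525.95
Landed cost (B) = invoice 29860.02 + 2525.95 + duty 4502.73 = 36888.70
Difference = |36009.68 − 36888.70| = 879.02

Supplier A is cheaper by GBP 879.02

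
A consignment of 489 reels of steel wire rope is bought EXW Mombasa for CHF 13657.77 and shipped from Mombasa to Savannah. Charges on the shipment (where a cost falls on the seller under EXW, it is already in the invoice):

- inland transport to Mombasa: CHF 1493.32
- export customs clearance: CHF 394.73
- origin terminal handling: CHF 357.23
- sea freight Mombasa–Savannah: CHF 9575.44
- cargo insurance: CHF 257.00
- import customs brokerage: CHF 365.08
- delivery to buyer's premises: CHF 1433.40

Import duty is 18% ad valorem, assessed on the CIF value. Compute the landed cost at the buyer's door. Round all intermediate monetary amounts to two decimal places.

Total landed cost: CHF 32166.36

EXW: the seller makes goods available at their premises; the buyer bears all onward costs.
CIF value = EXW price + inland to port + export clearance + origin terminal + freight + insurance = 13657.77 + 1493.32 + 394.73 + 357.23 + 9575.44 + 257.00 = 25735.49
Import duty = 25735.49 × 18% = 4632.39
Buyer bears: inland to port 1493.32 + export clearance 394.73 + origin terminal 357.23 + freight 9575.44 + insurance 257.00 + brokerage 365.08 + delivery 1433.40 + duty 4632.39 = 18508.59
Landed cost = invoice 13657.77 + 18508.59 = 32166.36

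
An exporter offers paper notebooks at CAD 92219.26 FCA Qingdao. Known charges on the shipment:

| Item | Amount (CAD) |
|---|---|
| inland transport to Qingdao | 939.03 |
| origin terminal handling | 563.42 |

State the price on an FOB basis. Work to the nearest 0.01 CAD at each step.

FOB price: CAD 92782.68

Not relevant to the conversion: inland to port — on the seller under both FCA and FOB; already in the FCA price and stays in the FOB price.
From FCA to FOB, the seller additionally bears: origin terminal.
FOB price = 92219.26 + 563.42 = 92782.68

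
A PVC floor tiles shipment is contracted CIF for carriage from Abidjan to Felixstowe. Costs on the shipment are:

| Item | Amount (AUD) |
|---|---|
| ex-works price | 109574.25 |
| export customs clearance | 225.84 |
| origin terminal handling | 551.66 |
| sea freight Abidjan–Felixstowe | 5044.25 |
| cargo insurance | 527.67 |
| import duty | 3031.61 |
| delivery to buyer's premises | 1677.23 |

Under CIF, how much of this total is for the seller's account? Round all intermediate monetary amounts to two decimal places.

Seller's account: AUD 115923.67

CIF: the seller pays costs through ocean freight and marine insurance to the destination port.
Seller's account: goods 109574.25 + export clearance 225.84 + origin terminal 551.66 + freight 5044.25 + insurance 527.67 = 115923.67
Buyer's account: duty 3031.61 + delivery 1677.23 = 4708.84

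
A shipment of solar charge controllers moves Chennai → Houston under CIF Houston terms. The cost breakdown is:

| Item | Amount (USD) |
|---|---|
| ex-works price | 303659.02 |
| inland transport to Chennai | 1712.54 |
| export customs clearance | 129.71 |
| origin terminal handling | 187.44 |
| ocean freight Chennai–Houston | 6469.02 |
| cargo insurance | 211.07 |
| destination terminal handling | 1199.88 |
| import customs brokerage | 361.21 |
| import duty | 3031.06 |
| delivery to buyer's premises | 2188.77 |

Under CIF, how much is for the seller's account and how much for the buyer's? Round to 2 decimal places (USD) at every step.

Seller: USD 312368.80; buyer: USD 6780.92

CIF: the seller pays costs through ocean freight and marine insurance to the destination port.
Seller's account: goods 303659.02 + inland to port 1712.54 + export clearance 129.71 + origin terminal 187.44 + freight 6469.02 + insurance 211.07 = 312368.80
Buyer's account: destination terminal 1199.88 + brokerage 361.21 + duty 3031.06 + delivery 2188.77 = 6780.92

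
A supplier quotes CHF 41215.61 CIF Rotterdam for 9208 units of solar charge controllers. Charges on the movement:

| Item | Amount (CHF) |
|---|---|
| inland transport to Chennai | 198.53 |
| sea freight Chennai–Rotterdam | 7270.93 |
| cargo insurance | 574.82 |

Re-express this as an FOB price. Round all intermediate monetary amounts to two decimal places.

Not relevant to the conversion: inland to port — on the seller under both CIF and FOB; already in the CIF price and stays in the FOB price.
From CIF to FOB, the seller no longer bears: freight, insurance.
FOB price = 41215.61 − 7270.93 − 574.82 = 33369.86

FOB price: CHF 33369.86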